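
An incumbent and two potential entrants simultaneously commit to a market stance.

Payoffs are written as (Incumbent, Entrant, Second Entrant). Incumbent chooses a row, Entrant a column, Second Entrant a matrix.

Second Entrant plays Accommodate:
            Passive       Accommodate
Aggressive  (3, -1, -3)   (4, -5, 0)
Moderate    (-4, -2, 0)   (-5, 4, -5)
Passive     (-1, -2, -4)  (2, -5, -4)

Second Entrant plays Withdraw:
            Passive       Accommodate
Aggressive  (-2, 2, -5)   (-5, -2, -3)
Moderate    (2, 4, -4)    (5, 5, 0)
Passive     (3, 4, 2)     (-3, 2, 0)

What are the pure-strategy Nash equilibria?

(Aggressive, Passive, Accommodate), (Moderate, Accommodate, Withdraw), (Passive, Passive, Withdraw)

Incumbent against (Passive, Accommodate): payoffs 3, -4, -1 → best response Aggressive.
Incumbent against (Passive, Withdraw): payoffs -2, 2, 3 → best response Passive.
Incumbent against (Accommodate, Accommodate): payoffs 4, -5, 2 → best response Aggressive.
Incumbent against (Accommodate, Withdraw): payoffs -5, 5, -3 → best response Moderate.
Entrant against (Aggressive, Accommodate): payoffs -1, -5 → best response Passive.
Entrant against (Aggressive, Withdraw): payoffs 2, -2 → best response Passive.
Entrant against (Moderate, Accommodate): payoffs -2, 4 → best response Accommodate.
Entrant against (Moderate, Withdraw): payoffs 4, 5 → best response Accommodate.
Entrant against (Passive, Accommodate): payoffs -2, -5 → best response Passive.
Entrant against (Passive, Withdraw): payoffs 4, 2 → best response Passive.
Second Entrant against (Aggressive, Passive): payoffs -3, -5 → best response Accommodate.
Second Entrant against (Aggressive, Accommodate): payoffs 0, -3 → best response Accommodate.
Second Entrant against (Moderate, Passive): payoffs 0, -4 → best response Accommodate.
Second Entrant against (Moderate, Accommodate): payoffs -5, 0 → best response Withdraw.
Second Entrant against (Passive, Passive): payoffs -4, 2 → best response Withdraw.
Second Entrant against (Passive, Accommodate): payoffs -4, 0 → best response Withdraw.
Mutual best responses: (Aggressive, Passive, Accommodate); (Moderate, Accommodate, Withdraw); (Passive, Passive, Withdraw).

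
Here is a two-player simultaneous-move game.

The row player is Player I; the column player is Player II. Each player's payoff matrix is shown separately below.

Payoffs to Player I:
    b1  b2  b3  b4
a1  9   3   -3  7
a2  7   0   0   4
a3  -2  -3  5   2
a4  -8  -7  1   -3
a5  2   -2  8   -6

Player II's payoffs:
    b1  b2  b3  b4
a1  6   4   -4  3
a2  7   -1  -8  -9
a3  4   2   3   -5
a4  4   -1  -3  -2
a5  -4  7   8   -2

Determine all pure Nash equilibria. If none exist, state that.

The pure Nash equilibria are (a1, b1) and (a5, b3).

Player I against b1: payoffs 9, 7, -2, -8, 2 → best response a1.
Player I against b2: payoffs 3, 0, -3, -7, -2 → best response a1.
Player I against b3: payoffs -3, 0, 5, 1, 8 → best response a5.
Player I against b4: payoffs 7, 4, 2, -3, -6 → best response a1.
Player II against a1: payoffs 6, 4, -4, 3 → best response b1.
Player II against a2: payoffs 7, -1, -8, -9 → best response b1.
Player II against a3: payoffs 4, 2, 3, -5 → best response b1.
Player II against a4: payoffs 4, -1, -3, -2 → best response b1.
Player II against a5: payoffs -4, 7, 8, -2 → best response b3.
Mutual best responses: (a1, b1); (a5, b3).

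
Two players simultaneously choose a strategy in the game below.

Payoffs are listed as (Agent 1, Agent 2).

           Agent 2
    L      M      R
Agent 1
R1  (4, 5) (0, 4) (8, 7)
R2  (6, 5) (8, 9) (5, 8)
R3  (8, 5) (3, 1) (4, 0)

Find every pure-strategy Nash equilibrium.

Pure-strategy Nash equilibria: (R1, R) and (R2, M) and (R3, L)

Agent 1 against L: payoffs 4, 6, 8 → best response R3.
Agent 1 against M: payoffs 0, 8, 3 → best response R2.
Agent 1 against R: payoffs 8, 5, 4 → best response R1.
Agent 2 against R1: payoffs 5, 4, 7 → best response R.
Agent 2 against R2: payoffs 5, 9, 8 → best response M.
Agent 2 against R3: payoffs 5, 1, 0 → best response L.
Mutual best responses: (R1, R); (R2, M); (R3, L).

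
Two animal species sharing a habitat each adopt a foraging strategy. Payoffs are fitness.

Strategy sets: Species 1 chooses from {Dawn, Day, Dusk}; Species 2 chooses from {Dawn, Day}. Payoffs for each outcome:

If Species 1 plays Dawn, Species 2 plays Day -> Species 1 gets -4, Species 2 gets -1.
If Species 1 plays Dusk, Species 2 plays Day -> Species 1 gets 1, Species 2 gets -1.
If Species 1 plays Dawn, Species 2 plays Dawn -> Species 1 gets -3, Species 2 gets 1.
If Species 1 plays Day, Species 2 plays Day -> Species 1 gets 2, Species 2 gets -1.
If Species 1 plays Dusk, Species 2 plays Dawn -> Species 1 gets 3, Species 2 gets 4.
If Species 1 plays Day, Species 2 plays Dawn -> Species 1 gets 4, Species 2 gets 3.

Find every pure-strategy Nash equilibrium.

Species 1 against Dawn: payoffs -3, 4, 3 → best response Day.
Species 1 against Day: payoffs -4, 2, 1 → best response Day.
Species 2 against Dawn: payoffs 1, -1 → best response Dawn.
Species 2 against Day: payoffs 3, -1 → best response Dawn.
Species 2 against Dusk: payoffs 4, -1 → best response Dawn.
Mutual best responses: (Day, Dawn).

Pure NE: (Day, Dawn)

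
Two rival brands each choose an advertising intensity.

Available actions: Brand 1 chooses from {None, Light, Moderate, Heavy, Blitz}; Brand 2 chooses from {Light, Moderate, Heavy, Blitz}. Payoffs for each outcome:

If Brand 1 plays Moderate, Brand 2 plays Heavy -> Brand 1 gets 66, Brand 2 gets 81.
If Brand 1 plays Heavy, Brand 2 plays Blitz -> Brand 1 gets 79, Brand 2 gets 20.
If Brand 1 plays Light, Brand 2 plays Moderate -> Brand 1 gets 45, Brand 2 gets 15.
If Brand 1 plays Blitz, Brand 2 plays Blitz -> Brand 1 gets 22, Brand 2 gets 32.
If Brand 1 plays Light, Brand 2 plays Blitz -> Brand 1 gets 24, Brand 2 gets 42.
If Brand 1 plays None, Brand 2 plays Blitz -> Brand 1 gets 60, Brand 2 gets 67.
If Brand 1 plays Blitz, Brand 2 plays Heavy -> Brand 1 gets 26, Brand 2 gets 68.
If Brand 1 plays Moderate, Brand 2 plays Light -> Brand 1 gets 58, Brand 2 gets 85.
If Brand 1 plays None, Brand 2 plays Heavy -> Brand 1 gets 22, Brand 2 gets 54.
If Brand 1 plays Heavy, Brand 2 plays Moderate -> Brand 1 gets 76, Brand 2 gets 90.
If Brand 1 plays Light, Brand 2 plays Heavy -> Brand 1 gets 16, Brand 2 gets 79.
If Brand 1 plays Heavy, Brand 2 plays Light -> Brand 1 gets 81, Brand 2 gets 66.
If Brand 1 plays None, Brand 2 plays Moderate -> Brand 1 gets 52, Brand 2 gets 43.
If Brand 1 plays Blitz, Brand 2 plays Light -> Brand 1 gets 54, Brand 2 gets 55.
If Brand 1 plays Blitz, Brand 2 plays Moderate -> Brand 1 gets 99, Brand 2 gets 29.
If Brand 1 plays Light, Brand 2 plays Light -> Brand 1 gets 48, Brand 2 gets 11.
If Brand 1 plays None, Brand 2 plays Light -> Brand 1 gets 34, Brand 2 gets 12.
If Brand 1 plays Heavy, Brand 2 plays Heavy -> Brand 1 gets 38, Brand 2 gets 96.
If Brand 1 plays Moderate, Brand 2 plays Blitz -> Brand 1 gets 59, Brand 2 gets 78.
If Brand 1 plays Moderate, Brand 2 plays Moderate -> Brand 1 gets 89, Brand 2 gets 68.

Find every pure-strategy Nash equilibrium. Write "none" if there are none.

Mark each player's best response to every combination of opponents' strategies; a profile where every player is best-responding is a pure Nash equilibrium.
Brand 1 against Light: payoffs 34, 48, 58, 81, 54 → best response Heavy.
Brand 1 against Moderate: payoffs 52, 45, 89, 76, 99 → best response Blitz.
Brand 1 against Heavy: payoffs 22, 16, 66, 38, 26 → best response Moderate.
Brand 1 against Blitz: payoffs 60, 24, 59, 79, 22 → best response Heavy.
Brand 2 against None: payoffs 12, 43, 54, 67 → best response Blitz.
Brand 2 against Light: payoffs 11, 15, 79, 42 → best response Heavy.
Brand 2 against Moderate: payoffs 85, 68, 81, 78 → best response Light.
Brand 2 against Heavy: payoffs 66, 90, 96, 20 → best response Heavy.
Brand 2 against Blitz: payoffs 55, 29, 68, 32 → best response Heavy.
No profile is a mutual best response for all players.

none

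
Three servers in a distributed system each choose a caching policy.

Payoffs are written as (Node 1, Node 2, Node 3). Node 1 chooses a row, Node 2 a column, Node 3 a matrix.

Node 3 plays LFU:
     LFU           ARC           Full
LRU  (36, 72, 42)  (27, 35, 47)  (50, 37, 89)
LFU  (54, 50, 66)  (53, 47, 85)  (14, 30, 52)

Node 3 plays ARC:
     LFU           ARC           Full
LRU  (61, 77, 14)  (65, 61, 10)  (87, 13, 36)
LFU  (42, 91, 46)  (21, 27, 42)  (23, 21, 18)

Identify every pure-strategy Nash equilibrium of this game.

(LFU, LFU, LFU)

(LRU, LFU, LFU): Node 1 can switch to LFU (36 → 54). Not NE.
(LRU, LFU, ARC): Node 3 can switch to LFU (14 → 42). Not NE.
(LRU, ARC, LFU): Node 1 can switch to LFU (27 → 53). Not NE.
(LRU, ARC, ARC): Node 2 can switch to LFU (61 → 77). Not NE.
(LRU, Full, LFU): Node 2 can switch to LFU (37 → 72). Not NE.
(LRU, Full, ARC): Node 2 can switch to LFU (13 → 77). Not NE.
(LFU, LFU, LFU): Node 1 gets 54, best alternative 36; Node 2 gets 50, best alternative 47; Node 3 gets 66, best alternative 46. No profitable deviation — NE.
(The remaining 5 profiles each have a profitable deviation by the same check.)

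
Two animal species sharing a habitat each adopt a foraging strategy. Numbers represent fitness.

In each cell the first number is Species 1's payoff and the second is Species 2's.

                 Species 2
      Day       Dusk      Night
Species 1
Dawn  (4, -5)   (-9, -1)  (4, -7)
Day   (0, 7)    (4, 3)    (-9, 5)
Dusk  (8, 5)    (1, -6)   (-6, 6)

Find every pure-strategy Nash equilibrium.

This game has no pure Nash equilibrium.

Species 1 against Day: payoffs 4, 0, 8 → best response Dusk.
Species 1 against Dusk: payoffs -9, 4, 1 → best response Day.
Species 1 against Night: payoffs 4, -9, -6 → best response Dawn.
Species 2 against Dawn: payoffs -5, -1, -7 → best response Dusk.
Species 2 against Day: payoffs 7, 3, 5 → best response Day.
Species 2 against Dusk: payoffs 5, -6, 6 → best response Night.
No profile is a mutual best response for all players.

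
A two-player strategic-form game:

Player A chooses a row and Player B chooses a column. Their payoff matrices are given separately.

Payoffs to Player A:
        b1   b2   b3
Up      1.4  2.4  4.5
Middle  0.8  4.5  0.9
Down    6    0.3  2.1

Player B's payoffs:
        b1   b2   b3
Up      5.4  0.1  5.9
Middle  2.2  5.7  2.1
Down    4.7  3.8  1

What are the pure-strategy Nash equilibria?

Mark each player's best response to every combination of opponents' strategies; a profile where every player is best-responding is a pure Nash equilibrium.
Player A against b1: payoffs 1.4, 0.8, 6 → best response Down.
Player A against b2: payoffs 2.4, 4.5, 0.3 → best response Middle.
Player A against b3: payoffs 4.5, 0.9, 2.1 → best response Up.
Player B against Up: payoffs 5.4, 0.1, 5.9 → best response b3.
Player B against Middle: payoffs 2.2, 5.7, 2.1 → best response b2.
Player B against Down: payoffs 4.7, 3.8, 1 → best response b1.
Mutual best responses: (Up, b3); (Middle, b2); (Down, b1).

Pure-strategy Nash equilibria: (Up, b3); (Middle, b2); (Down, b1)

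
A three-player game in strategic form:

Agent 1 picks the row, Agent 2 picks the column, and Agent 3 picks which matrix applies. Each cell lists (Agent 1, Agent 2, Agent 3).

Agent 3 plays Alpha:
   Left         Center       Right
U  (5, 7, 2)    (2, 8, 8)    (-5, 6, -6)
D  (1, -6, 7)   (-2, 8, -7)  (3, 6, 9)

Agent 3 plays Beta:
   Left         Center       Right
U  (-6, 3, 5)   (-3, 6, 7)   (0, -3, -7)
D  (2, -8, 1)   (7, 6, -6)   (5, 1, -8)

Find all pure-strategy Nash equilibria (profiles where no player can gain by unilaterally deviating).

For each strategy profile, look for a profitable unilateral deviation.
(U, Left, Alpha): Agent 2 can switch to Center (7 → 8). Not NE.
(U, Left, Beta): Agent 1 can switch to D (-6 → 2). Not NE.
(U, Center, Alpha): Agent 1 gets 2, best alternative -2; Agent 2 gets 8, best alternative 7; Agent 3 gets 8, best alternative 7. No profitable deviation — NE.
(U, Center, Beta): Agent 1 can switch to D (-3 → 7). Not NE.
(U, Right, Alpha): Agent 1 can switch to D (-5 → 3). Not NE.
(U, Right, Beta): Agent 1 can switch to D (0 → 5). Not NE.
(D, Left, Alpha): Agent 1 can switch to U (1 → 5). Not NE.
(D, Center, Beta): Agent 1 gets 7, best alternative -3; Agent 2 gets 6, best alternative 1; Agent 3 gets -6, best alternative -7. No profitable deviation — NE.
(The remaining 4 profiles each have a profitable deviation by the same check.)

(U, Center, Alpha), (D, Center, Beta)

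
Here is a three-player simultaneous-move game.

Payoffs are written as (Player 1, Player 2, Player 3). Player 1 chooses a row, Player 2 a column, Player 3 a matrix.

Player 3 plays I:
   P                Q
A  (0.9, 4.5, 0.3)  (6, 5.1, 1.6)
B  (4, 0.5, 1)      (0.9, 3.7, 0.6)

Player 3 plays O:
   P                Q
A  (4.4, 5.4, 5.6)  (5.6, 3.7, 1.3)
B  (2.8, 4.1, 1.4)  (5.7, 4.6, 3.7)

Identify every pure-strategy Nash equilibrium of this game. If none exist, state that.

Mark each player's best response to every combination of opponents' strategies; a profile where every player is best-responding is a pure Nash equilibrium.
Player 1 against (P, I): payoffs 0.9, 4 → best response B.
Player 1 against (P, O): payoffs 4.4, 2.8 → best response A.
Player 1 against (Q, I): payoffs 6, 0.9 → best response A.
Player 1 against (Q, O): payoffs 5.6, 5.7 → best response B.
Player 2 against (A, I): payoffs 4.5, 5.1 → best response Q.
Player 2 against (A, O): payoffs 5.4, 3.7 → best response P.
Player 2 against (B, I): payoffs 0.5, 3.7 → best response Q.
Player 2 against (B, O): payoffs 4.1, 4.6 → best response Q.
Player 3 against (A, P): payoffs 0.3, 5.6 → best response O.
Player 3 against (A, Q): payoffs 1.6, 1.3 → best response I.
Player 3 against (B, P): payoffs 1, 1.4 → best response O.
Player 3 against (B, Q): payoffs 0.6, 3.7 → best response O.
Mutual best responses: (A, P, O); (A, Q, I); (B, Q, O).

The pure Nash equilibria are (A, P, O); (A, Q, I); (B, Q, O).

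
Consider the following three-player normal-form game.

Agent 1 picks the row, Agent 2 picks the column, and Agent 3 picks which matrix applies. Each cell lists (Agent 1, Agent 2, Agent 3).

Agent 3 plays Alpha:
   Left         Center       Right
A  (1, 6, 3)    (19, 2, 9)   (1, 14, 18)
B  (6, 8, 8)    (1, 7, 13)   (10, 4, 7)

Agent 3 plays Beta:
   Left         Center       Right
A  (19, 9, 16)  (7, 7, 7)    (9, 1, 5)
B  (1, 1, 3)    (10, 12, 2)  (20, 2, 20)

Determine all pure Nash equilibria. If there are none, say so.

For each strategy profile, look for a profitable unilateral deviation.
(A, Left, Alpha): Agent 1 can switch to B (1 → 6). Not NE.
(A, Left, Beta): Agent 1 gets 19, best alternative 1; Agent 2 gets 9, best alternative 7; Agent 3 gets 16, best alternative 3. No profitable deviation — NE.
(A, Center, Alpha): Agent 2 can switch to Left (2 → 6). Not NE.
(A, Center, Beta): Agent 1 can switch to B (7 → 10). Not NE.
(A, Right, Alpha): Agent 1 can switch to B (1 → 10). Not NE.
(A, Right, Beta): Agent 1 can switch to B (9 → 20). Not NE.
(B, Left, Alpha): Agent 1 gets 6, best alternative 1; Agent 2 gets 8, best alternative 7; Agent 3 gets 8, best alternative 3. No profitable deviation — NE.
(B, Left, Beta): Agent 1 can switch to A (1 → 19). Not NE.
(B, Center, Alpha): Agent 1 can switch to A (1 → 19). Not NE.
(B, Center, Beta): Agent 3 can switch to Alpha (2 → 13). Not NE.
(The remaining 2 profiles each have a profitable deviation by the same check.)

The pure Nash equilibria are (A, Left, Beta) and (B, Left, Alpha).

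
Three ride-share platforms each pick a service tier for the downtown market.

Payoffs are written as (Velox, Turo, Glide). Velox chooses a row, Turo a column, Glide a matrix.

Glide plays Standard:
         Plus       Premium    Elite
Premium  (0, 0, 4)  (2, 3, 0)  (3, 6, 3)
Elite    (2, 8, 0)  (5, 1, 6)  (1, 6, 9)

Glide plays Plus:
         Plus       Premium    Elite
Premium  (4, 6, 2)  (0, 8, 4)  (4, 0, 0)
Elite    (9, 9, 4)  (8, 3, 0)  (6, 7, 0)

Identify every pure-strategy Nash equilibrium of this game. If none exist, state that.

Velox against (Plus, Standard): payoffs 0, 2 → best response Elite.
Velox against (Plus, Plus): payoffs 4, 9 → best response Elite.
Velox against (Premium, Standard): payoffs 2, 5 → best response Elite.
Velox against (Premium, Plus): payoffs 0, 8 → best response Elite.
Velox against (Elite, Standard): payoffs 3, 1 → best response Premium.
Velox against (Elite, Plus): payoffs 4, 6 → best response Elite.
Turo against (Premium, Standard): payoffs 0, 3, 6 → best response Elite.
Turo against (Premium, Plus): payoffs 6, 8, 0 → best response Premium.
Turo against (Elite, Standard): payoffs 8, 1, 6 → best response Plus.
Turo against (Elite, Plus): payoffs 9, 3, 7 → best response Plus.
Glide against (Premium, Plus): payoffs 4, 2 → best response Standard.
Glide against (Premium, Premium): payoffs 0, 4 → best response Plus.
Glide against (Premium, Elite): payoffs 3, 0 → best response Standard.
Glide against (Elite, Plus): payoffs 0, 4 → best response Plus.
Glide against (Elite, Premium): payoffs 6, 0 → best response Standard.
Glide against (Elite, Elite): payoffs 9, 0 → best response Standard.
Mutual best responses: (Premium, Elite, Standard); (Elite, Plus, Plus).

The pure Nash equilibria are (Premium, Elite, Standard); (Elite, Plus, Plus).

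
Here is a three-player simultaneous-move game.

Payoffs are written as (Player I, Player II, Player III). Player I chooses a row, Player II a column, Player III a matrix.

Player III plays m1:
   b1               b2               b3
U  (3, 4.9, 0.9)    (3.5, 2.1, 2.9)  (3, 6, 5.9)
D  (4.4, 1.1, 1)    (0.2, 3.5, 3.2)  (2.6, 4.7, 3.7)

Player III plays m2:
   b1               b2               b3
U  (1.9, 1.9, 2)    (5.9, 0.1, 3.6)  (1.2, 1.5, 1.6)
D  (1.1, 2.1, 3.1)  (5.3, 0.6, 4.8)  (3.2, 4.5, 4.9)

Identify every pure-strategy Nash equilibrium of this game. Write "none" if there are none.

The pure Nash equilibria are (U, b1, m2); (U, b3, m1); (D, b3, m2).

Player I against (b1, m1): payoffs 3, 4.4 → best response D.
Player I against (b1, m2): payoffs 1.9, 1.1 → best response U.
Player I against (b2, m1): payoffs 3.5, 0.2 → best response U.
Player I against (b2, m2): payoffs 5.9, 5.3 → best response U.
Player I against (b3, m1): payoffs 3, 2.6 → best response U.
Player I against (b3, m2): payoffs 1.2, 3.2 → best response D.
Player II against (U, m1): payoffs 4.9, 2.1, 6 → best response b3.
Player II against (U, m2): payoffs 1.9, 0.1, 1.5 → best response b1.
Player II against (D, m1): payoffs 1.1, 3.5, 4.7 → best response b3.
Player II against (D, m2): payoffs 2.1, 0.6, 4.5 → best response b3.
Player III against (U, b1): payoffs 0.9, 2 → best response m2.
Player III against (U, b2): payoffs 2.9, 3.6 → best response m2.
Player III against (U, b3): payoffs 5.9, 1.6 → best response m1.
Player III against (D, b1): payoffs 1, 3.1 → best response m2.
Player III against (D, b2): payoffs 3.2, 4.8 → best response m2.
Player III against (D, b3): payoffs 3.7, 4.9 → best response m2.
Mutual best responses: (U, b1, m2); (U, b3, m1); (D, b3, m2).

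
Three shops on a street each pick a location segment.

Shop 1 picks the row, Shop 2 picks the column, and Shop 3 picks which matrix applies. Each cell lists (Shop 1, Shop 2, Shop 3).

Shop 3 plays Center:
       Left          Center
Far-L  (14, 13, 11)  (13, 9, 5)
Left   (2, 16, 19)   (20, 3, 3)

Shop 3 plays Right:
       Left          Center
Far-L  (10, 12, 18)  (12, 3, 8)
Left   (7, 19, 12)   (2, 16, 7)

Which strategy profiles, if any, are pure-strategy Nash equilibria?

Shop 1 against (Left, Center): payoffs 14, 2 → best response Far-L.
Shop 1 against (Left, Right): payoffs 10, 7 → best response Far-L.
Shop 1 against (Center, Center): payoffs 13, 20 → best response Left.
Shop 1 against (Center, Right): payoffs 12, 2 → best response Far-L.
Shop 2 against (Far-L, Center): payoffs 13, 9 → best response Left.
Shop 2 against (Far-L, Right): payoffs 12, 3 → best response Left.
Shop 2 against (Left, Center): payoffs 16, 3 → best response Left.
Shop 2 against (Left, Right): payoffs 19, 16 → best response Left.
Shop 3 against (Far-L, Left): payoffs 11, 18 → best response Right.
Shop 3 against (Far-L, Center): payoffs 5, 8 → best response Right.
Shop 3 against (Left, Left): payoffs 19, 12 → best response Center.
Shop 3 against (Left, Center): payoffs 3, 7 → best response Right.
Mutual best responses: (Far-L, Left, Right).

The unique pure-strategy Nash equilibrium is (Far-L, Left, Right).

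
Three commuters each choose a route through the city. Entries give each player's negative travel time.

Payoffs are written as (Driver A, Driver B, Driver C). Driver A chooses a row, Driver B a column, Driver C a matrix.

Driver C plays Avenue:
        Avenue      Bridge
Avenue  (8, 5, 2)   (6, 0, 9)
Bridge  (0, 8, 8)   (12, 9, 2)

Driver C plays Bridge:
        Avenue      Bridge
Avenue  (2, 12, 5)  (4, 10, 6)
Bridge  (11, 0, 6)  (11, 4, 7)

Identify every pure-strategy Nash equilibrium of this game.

(Avenue, Avenue, Avenue): Driver C can switch to Bridge (2 → 5). Not NE.
(Avenue, Avenue, Bridge): Driver A can switch to Bridge (2 → 11). Not NE.
(Avenue, Bridge, Avenue): Driver A can switch to Bridge (6 → 12). Not NE.
(Avenue, Bridge, Bridge): Driver A can switch to Bridge (4 → 11). Not NE.
(Bridge, Avenue, Avenue): Driver A can switch to Avenue (0 → 8). Not NE.
(Bridge, Avenue, Bridge): Driver B can switch to Bridge (0 → 4). Not NE.
(Bridge, Bridge, Avenue): Driver C can switch to Bridge (2 → 7). Not NE.
(Bridge, Bridge, Bridge): Driver A gets 11, best alternative 4; Driver B gets 4, best alternative 0; Driver C gets 7, best alternative 2. No profitable deviation — NE.

(Bridge, Bridge, Bridge)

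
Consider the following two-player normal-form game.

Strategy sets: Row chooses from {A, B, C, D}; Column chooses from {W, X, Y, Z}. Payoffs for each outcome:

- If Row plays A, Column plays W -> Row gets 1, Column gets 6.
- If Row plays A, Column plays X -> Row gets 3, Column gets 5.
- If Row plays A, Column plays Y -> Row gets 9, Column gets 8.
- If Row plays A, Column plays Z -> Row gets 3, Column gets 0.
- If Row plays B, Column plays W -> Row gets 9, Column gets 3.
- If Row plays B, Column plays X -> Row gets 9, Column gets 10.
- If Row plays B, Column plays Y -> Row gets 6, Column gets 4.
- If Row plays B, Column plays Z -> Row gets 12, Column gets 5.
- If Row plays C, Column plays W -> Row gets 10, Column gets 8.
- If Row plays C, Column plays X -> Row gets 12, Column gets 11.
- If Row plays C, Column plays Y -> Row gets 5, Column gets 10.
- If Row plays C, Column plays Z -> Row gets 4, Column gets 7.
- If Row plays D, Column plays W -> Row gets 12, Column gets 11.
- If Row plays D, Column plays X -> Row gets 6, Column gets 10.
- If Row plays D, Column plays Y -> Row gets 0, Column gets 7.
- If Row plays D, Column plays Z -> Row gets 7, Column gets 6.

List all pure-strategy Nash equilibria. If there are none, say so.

Row against W: payoffs 1, 9, 10, 12 → best response D.
Row against X: payoffs 3, 9, 12, 6 → best response C.
Row against Y: payoffs 9, 6, 5, 0 → best response A.
Row against Z: payoffs 3, 12, 4, 7 → best response B.
Column against A: payoffs 6, 5, 8, 0 → best response Y.
Column against B: payoffs 3, 10, 4, 5 → best response X.
Column against C: payoffs 8, 11, 10, 7 → best response X.
Column against D: payoffs 11, 10, 7, 6 → best response W.
Mutual best responses: (A, Y); (C, X); (D, W).

The pure Nash equilibria are (A, Y) and (C, X) and (D, W).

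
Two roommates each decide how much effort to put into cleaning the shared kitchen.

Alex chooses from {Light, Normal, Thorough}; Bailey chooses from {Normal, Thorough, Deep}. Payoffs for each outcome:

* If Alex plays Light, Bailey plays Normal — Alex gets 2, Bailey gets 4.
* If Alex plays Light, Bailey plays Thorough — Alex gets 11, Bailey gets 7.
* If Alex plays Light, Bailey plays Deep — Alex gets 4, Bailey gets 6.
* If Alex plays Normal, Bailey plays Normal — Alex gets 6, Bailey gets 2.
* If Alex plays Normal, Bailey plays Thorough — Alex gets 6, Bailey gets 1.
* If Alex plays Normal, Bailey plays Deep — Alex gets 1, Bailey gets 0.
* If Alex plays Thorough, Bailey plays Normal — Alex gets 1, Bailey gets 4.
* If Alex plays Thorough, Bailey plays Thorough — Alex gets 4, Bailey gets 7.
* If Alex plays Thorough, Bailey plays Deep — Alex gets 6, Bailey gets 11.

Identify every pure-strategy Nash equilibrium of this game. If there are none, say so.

(Light, Thorough), (Normal, Normal), (Thorough, Deep)

Alex against Normal: payoffs 2, 6, 1 → best response Normal.
Alex against Thorough: payoffs 11, 6, 4 → best response Light.
Alex against Deep: payoffs 4, 1, 6 → best response Thorough.
Bailey against Light: payoffs 4, 7, 6 → best response Thorough.
Bailey against Normal: payoffs 2, 1, 0 → best response Normal.
Bailey against Thorough: payoffs 4, 7, 11 → best response Deep.
Mutual best responses: (Light, Thorough); (Normal, Normal); (Thorough, Deep).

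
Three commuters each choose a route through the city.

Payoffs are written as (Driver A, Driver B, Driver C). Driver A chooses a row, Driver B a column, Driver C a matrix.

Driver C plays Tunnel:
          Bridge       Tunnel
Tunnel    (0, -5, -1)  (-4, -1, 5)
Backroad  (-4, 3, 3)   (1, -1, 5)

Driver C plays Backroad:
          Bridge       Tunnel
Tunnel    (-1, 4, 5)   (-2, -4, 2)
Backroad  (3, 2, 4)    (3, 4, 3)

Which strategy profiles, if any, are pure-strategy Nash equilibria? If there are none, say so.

Driver A against (Bridge, Tunnel): payoffs 0, -4 → best response Tunnel.
Driver A against (Bridge, Backroad): payoffs -1, 3 → best response Backroad.
Driver A against (Tunnel, Tunnel): payoffs -4, 1 → best response Backroad.
Driver A against (Tunnel, Backroad): payoffs -2, 3 → best response Backroad.
Driver B against (Tunnel, Tunnel): payoffs -5, -1 → best response Tunnel.
Driver B against (Tunnel, Backroad): payoffs 4, -4 → best response Bridge.
Driver B against (Backroad, Tunnel): payoffs 3, -1 → best response Bridge.
Driver B against (Backroad, Backroad): payoffs 2, 4 → best response Tunnel.
Driver C against (Tunnel, Bridge): payoffs -1, 5 → best response Backroad.
Driver C against (Tunnel, Tunnel): payoffs 5, 2 → best response Tunnel.
Driver C against (Backroad, Bridge): payoffs 3, 4 → best response Backroad.
Driver C against (Backroad, Tunnel): payoffs 5, 3 → best response Tunnel.
No profile is a mutual best response for all players.

This game has no pure Nash equilibrium.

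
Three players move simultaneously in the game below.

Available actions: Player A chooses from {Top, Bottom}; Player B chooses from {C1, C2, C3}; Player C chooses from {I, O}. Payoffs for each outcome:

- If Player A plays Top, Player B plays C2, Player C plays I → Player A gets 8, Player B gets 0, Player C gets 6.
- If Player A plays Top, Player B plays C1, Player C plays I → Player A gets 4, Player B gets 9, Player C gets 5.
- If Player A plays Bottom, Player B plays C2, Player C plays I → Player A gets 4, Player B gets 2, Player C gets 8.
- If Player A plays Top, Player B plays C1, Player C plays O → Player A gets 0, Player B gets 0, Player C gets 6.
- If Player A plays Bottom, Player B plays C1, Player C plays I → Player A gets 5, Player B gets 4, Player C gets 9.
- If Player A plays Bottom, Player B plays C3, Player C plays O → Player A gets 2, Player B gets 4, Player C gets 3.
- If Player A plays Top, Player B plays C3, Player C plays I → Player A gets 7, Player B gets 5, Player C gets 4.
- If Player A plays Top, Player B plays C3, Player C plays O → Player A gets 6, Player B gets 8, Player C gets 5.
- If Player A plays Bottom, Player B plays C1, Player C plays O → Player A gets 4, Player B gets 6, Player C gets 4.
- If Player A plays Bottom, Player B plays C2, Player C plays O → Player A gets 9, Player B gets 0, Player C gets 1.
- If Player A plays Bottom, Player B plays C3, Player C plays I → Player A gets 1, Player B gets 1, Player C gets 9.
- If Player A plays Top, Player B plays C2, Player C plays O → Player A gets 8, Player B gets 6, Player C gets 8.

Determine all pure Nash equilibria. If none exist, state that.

(Top, C1, I): Player A can switch to Bottom (4 → 5). Not NE.
(Top, C1, O): Player A can switch to Bottom (0 → 4). Not NE.
(Top, C2, I): Player B can switch to C1 (0 → 9). Not NE.
(Top, C2, O): Player A can switch to Bottom (8 → 9). Not NE.
(Top, C3, I): Player B can switch to C1 (5 → 9). Not NE.
(Top, C3, O): Player A gets 6, best alternative 2; Player B gets 8, best alternative 6; Player C gets 5, best alternative 4. No profitable deviation — NE.
(Bottom, C1, I): Player A gets 5, best alternative 4; Player B gets 4, best alternative 2; Player C gets 9, best alternative 4. No profitable deviation — NE.
(Bottom, C1, O): Player C can switch to I (4 → 9). Not NE.
(Bottom, C2, I): Player A can switch to Top (4 → 8). Not NE.
(Bottom, C2, O): Player B can switch to C1 (0 → 6). Not NE.
(The remaining 2 profiles each have a profitable deviation by the same check.)

Pure-strategy Nash equilibria: (Top, C3, O) and (Bottom, C1, I)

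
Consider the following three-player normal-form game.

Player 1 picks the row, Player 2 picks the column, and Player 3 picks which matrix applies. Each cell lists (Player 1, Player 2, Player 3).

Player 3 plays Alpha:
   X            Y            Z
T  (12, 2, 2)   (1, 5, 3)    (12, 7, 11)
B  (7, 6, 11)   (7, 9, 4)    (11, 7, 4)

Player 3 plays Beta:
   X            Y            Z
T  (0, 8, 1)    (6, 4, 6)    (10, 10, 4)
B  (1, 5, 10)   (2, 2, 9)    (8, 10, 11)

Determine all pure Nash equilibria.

Pure NE: (T, Z, Alpha)

Player 1 against (X, Alpha): payoffs 12, 7 → best response T.
Player 1 against (X, Beta): payoffs 0, 1 → best response B.
Player 1 against (Y, Alpha): payoffs 1, 7 → best response B.
Player 1 against (Y, Beta): payoffs 6, 2 → best response T.
Player 1 against (Z, Alpha): payoffs 12, 11 → best response T.
Player 1 against (Z, Beta): payoffs 10, 8 → best response T.
Player 2 against (T, Alpha): payoffs 2, 5, 7 → best response Z.
Player 2 against (T, Beta): payoffs 8, 4, 10 → best response Z.
Player 2 against (B, Alpha): payoffs 6, 9, 7 → best response Y.
Player 2 against (B, Beta): payoffs 5, 2, 10 → best response Z.
Player 3 against (T, X): payoffs 2, 1 → best response Alpha.
Player 3 against (T, Y): payoffs 3, 6 → best response Beta.
Player 3 against (T, Z): payoffs 11, 4 → best response Alpha.
Player 3 against (B, X): payoffs 11, 10 → best response Alpha.
Player 3 against (B, Y): payoffs 4, 9 → best response Beta.
Player 3 against (B, Z): payoffs 4, 11 → best response Beta.
Mutual best responses: (T, Z, Alpha).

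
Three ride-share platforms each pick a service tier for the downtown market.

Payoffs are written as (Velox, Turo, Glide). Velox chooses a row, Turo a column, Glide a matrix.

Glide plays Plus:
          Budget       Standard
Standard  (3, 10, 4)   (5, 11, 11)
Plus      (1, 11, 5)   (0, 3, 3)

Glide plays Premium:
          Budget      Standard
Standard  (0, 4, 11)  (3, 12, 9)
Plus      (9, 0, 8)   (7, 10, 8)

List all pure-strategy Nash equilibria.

Velox against (Budget, Plus): payoffs 3, 1 → best response Standard.
Velox against (Budget, Premium): payoffs 0, 9 → best response Plus.
Velox against (Standard, Plus): payoffs 5, 0 → best response Standard.
Velox against (Standard, Premium): payoffs 3, 7 → best response Plus.
Turo against (Standard, Plus): payoffs 10, 11 → best response Standard.
Turo against (Standard, Premium): payoffs 4, 12 → best response Standard.
Turo against (Plus, Plus): payoffs 11, 3 → best response Budget.
Turo against (Plus, Premium): payoffs 0, 10 → best response Standard.
Glide against (Standard, Budget): payoffs 4, 11 → best response Premium.
Glide against (Standard, Standard): payoffs 11, 9 → best response Plus.
Glide against (Plus, Budget): payoffs 5, 8 → best response Premium.
Glide against (Plus, Standard): payoffs 3, 8 → best response Premium.
Mutual best responses: (Standard, Standard, Plus); (Plus, Standard, Premium).

The pure Nash equilibria are (Standard, Standard, Plus), (Plus, Standard, Premium).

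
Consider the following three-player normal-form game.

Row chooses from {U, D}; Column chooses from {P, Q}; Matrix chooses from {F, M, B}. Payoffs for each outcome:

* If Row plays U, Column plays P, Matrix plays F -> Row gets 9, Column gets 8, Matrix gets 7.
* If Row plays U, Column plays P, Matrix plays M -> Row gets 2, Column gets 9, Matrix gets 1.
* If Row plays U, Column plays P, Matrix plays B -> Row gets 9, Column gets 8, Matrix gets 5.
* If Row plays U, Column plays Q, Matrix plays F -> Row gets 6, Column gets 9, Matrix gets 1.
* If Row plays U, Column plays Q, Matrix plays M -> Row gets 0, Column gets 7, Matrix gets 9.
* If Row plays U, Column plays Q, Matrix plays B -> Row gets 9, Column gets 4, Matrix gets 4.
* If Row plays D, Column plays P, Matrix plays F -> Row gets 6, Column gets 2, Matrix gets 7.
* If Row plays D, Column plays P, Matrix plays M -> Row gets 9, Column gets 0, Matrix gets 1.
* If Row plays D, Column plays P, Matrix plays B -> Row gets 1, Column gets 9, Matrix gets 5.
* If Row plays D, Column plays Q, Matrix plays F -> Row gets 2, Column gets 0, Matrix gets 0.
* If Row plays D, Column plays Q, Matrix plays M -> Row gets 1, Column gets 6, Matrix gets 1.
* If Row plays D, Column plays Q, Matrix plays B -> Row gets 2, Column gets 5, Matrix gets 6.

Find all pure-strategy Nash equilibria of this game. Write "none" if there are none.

(U, P, F): Column can switch to Q (8 → 9). Not NE.
(U, P, M): Row can switch to D (2 → 9). Not NE.
(U, P, B): Matrix can switch to F (5 → 7). Not NE.
(U, Q, F): Matrix can switch to M (1 → 9). Not NE.
(U, Q, M): Row can switch to D (0 → 1). Not NE.
(U, Q, B): Column can switch to P (4 → 8). Not NE.
(D, P, F): Row can switch to U (6 → 9). Not NE.
(D, P, M): Column can switch to Q (0 → 6). Not NE.
(The remaining 4 profiles each have a profitable deviation by the same check.)

This game has no pure Nash equilibrium.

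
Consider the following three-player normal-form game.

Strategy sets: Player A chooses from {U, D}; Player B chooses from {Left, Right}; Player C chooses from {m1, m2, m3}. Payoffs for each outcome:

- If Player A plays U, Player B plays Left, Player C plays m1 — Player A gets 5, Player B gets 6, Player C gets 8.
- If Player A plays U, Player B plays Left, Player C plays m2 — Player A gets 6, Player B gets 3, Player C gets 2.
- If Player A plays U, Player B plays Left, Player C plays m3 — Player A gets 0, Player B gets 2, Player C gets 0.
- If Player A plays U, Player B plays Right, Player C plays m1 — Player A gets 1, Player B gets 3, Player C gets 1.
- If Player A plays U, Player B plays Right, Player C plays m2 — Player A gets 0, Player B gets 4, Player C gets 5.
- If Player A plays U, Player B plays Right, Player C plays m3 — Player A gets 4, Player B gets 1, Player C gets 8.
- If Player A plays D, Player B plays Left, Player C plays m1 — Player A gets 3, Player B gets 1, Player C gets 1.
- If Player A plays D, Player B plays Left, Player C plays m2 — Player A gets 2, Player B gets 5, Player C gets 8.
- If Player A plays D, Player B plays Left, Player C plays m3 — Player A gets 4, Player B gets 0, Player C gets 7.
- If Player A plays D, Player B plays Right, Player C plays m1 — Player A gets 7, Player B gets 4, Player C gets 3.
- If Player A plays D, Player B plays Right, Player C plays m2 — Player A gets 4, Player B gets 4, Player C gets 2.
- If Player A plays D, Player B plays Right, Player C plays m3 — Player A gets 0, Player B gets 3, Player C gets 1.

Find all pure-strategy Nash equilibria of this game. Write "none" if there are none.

Mark each player's best response to every combination of opponents' strategies; a profile where every player is best-responding is a pure Nash equilibrium.
Player A against (Left, m1): payoffs 5, 3 → best response U.
Player A against (Left, m2): payoffs 6, 2 → best response U.
Player A against (Left, m3): payoffs 0, 4 → best response D.
Player A against (Right, m1): payoffs 1, 7 → best response D.
Player A against (Right, m2): payoffs 0, 4 → best response D.
Player A against (Right, m3): payoffs 4, 0 → best response U.
Player B against (U, m1): payoffs 6, 3 → best response Left.
Player B against (U, m2): payoffs 3, 4 → best response Right.
Player B against (U, m3): payoffs 2, 1 → best response Left.
Player B against (D, m1): payoffs 1, 4 → best response Right.
Player B against (D, m2): payoffs 5, 4 → best response Left.
Player B against (D, m3): payoffs 0, 3 → best response Right.
Player C against (U, Left): payoffs 8, 2, 0 → best response m1.
Player C against (U, Right): payoffs 1, 5, 8 → best response m3.
Player C against (D, Left): payoffs 1, 8, 7 → best response m2.
Player C against (D, Right): payoffs 3, 2, 1 → best response m1.
Mutual best responses: (U, Left, m1); (D, Right, m1).

The pure Nash equilibria are (U, Left, m1) and (D, Right, m1).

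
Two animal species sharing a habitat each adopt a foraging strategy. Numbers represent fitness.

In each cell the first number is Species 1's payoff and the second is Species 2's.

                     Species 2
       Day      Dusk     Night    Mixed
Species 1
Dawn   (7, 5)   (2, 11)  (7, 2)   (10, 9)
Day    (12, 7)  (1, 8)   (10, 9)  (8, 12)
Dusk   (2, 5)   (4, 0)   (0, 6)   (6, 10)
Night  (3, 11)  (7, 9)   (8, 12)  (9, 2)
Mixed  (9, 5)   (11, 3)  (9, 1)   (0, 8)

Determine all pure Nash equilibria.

No pure-strategy Nash equilibrium.

For each strategy profile, look for a profitable unilateral deviation.
(Dawn, Day): Species 1 can switch to Day (7 → 12). Not NE.
(Dawn, Dusk): Species 1 can switch to Dusk (2 → 4). Not NE.
(Dawn, Night): Species 1 can switch to Day (7 → 10). Not NE.
(Dawn, Mixed): Species 2 can switch to Dusk (9 → 11). Not NE.
(Day, Day): Species 2 can switch to Dusk (7 → 8). Not NE.
(Day, Dusk): Species 1 can switch to Dawn (1 → 2). Not NE.
(Day, Night): Species 2 can switch to Mixed (9 → 12). Not NE.
(Day, Mixed): Species 1 can switch to Dawn (8 → 10). Not NE.
(The remaining 12 profiles each have a profitable deviation by the same check.)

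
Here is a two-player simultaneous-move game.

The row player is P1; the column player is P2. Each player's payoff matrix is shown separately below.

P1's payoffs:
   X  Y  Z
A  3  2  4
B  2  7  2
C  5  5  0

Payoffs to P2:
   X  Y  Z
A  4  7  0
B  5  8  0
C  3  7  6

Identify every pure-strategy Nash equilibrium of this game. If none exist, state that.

Pure NE: (B, Y)

For each player, find the best response to each opponent profile; mutual best responses are the pure NE.
P1 against X: payoffs 3, 2, 5 → best response C.
P1 against Y: payoffs 2, 7, 5 → best response B.
P1 against Z: payoffs 4, 2, 0 → best response A.
P2 against A: payoffs 4, 7, 0 → best response Y.
P2 against B: payoffs 5, 8, 0 → best response Y.
P2 against C: payoffs 3, 7, 6 → best response Y.
Mutual best responses: (B, Y).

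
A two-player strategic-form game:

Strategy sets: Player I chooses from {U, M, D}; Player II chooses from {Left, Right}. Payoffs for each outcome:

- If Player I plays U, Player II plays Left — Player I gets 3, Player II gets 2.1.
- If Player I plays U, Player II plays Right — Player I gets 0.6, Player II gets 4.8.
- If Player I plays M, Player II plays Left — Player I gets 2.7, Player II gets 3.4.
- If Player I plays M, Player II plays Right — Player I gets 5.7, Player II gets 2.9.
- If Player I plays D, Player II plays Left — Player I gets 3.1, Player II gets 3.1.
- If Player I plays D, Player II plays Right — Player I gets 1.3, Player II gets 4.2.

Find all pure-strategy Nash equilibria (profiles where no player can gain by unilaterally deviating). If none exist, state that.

There is no pure-strategy Nash equilibrium.

Player I against Left: payoffs 3, 2.7, 3.1 → best response D.
Player I against Right: payoffs 0.6, 5.7, 1.3 → best response M.
Player II against U: payoffs 2.1, 4.8 → best response Right.
Player II against M: payoffs 3.4, 2.9 → best response Left.
Player II against D: payoffs 3.1, 4.2 → best response Right.
No profile is a mutual best response for all players.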